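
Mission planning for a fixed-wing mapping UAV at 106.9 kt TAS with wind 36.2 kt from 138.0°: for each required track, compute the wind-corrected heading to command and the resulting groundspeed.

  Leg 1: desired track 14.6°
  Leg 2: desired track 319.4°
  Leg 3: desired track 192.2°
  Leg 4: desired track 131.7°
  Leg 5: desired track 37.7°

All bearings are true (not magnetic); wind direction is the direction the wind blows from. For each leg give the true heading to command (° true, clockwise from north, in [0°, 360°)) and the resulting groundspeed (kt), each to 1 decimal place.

Leg 1: heading=31.0°, groundspeed=122.5 kt
Leg 2: heading=319.9°, groundspeed=143.1 kt
Leg 3: heading=176.3°, groundspeed=81.6 kt
Leg 4: heading=133.8°, groundspeed=70.8 kt
Leg 5: heading=57.2°, groundspeed=107.3 kt

Leg 1: desired track 14.6°; wind correction +16.4° → command heading 31.0°, groundspeed 122.5 kt
Leg 2: desired track 319.4°; wind correction +0.5° → command heading 319.9°, groundspeed 143.1 kt
Leg 3: desired track 192.2°; wind correction -15.9° → command heading 176.3°, groundspeed 81.6 kt
Leg 4: desired track 131.7°; wind correction +2.1° → command heading 133.8°, groundspeed 70.8 kt
Leg 5: desired track 37.7°; wind correction +19.5° → command heading 57.2°, groundspeed 107.3 kt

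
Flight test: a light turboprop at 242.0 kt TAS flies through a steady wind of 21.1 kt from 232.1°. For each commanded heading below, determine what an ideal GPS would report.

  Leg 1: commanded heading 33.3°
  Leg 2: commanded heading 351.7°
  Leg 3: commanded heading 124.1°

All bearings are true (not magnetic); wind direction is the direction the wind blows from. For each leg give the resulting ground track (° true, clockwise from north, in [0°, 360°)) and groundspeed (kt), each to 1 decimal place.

Leg 1: heading 33.3°; drift +1.5° → track 34.8°, groundspeed 262.1 kt
Leg 2: heading 351.7°; drift +4.2° → track 355.9°, groundspeed 253.1 kt
Leg 3: heading 124.1°; drift -4.6° → track 119.5°, groundspeed 249.3 kt

Leg 1: track=34.8°, groundspeed=262.1 kt
Leg 2: track=355.9°, groundspeed=253.1 kt
Leg 3: track=119.5°, groundspeed=249.3 kt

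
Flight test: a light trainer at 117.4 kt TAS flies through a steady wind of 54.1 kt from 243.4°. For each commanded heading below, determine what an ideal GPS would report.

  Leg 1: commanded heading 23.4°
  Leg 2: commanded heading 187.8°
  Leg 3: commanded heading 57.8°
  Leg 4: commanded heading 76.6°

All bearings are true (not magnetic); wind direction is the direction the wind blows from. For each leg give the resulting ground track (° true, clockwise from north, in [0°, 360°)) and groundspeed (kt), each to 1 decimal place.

Leg 1: track=35.7°, groundspeed=162.6 kt
Leg 2: track=160.6°, groundspeed=97.6 kt
Leg 3: track=59.6°, groundspeed=171.3 kt
Leg 4: track=72.4°, groundspeed=170.5 kt

Leg 1: heading 23.4°; drift +12.3° → track 35.7°, groundspeed 162.6 kt
Leg 2: heading 187.8°; drift -27.2° → track 160.6°, groundspeed 97.6 kt
Leg 3: heading 57.8°; drift +1.8° → track 59.6°, groundspeed 171.3 kt
Leg 4: heading 76.6°; drift -4.2° → track 72.4°, groundspeed 170.5 kt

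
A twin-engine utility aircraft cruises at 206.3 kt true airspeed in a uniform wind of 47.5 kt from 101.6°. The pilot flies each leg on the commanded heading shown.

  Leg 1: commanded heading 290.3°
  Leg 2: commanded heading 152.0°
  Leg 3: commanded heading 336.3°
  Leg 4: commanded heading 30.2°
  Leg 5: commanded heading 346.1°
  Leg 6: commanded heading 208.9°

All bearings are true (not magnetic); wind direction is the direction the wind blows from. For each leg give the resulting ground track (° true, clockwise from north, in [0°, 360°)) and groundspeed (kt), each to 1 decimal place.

Leg 1: track=288.7°, groundspeed=253.4 kt
Leg 2: track=163.7°, groundspeed=179.8 kt
Leg 3: track=326.9°, groundspeed=236.9 kt
Leg 4: track=16.9°, groundspeed=196.4 kt
Leg 5: track=335.4°, groundspeed=230.8 kt
Leg 6: track=220.5°, groundspeed=225.0 kt

Leg 1: heading 290.3°; drift -1.6° → track 288.7°, groundspeed 253.4 kt
Leg 2: heading 152.0°; drift +11.7° → track 163.7°, groundspeed 179.8 kt
Leg 3: heading 336.3°; drift -9.4° → track 326.9°, groundspeed 236.9 kt
Leg 4: heading 30.2°; drift -13.3° → track 16.9°, groundspeed 196.4 kt
Leg 5: heading 346.1°; drift -10.7° → track 335.4°, groundspeed 230.8 kt
Leg 6: heading 208.9°; drift +11.6° → track 220.5°, groundspeed 225.0 kt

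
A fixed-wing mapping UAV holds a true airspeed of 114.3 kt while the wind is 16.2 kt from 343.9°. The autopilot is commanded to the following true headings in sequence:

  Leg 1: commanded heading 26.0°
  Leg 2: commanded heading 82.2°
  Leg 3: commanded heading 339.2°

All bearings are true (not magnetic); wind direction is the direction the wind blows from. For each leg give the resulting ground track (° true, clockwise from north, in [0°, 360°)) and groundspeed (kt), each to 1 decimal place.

Leg 1: track=32.1°, groundspeed=102.9 kt
Leg 2: track=90.0°, groundspeed=117.7 kt
Leg 3: track=338.4°, groundspeed=98.2 kt

Leg 1: heading 26.0°; drift +6.1° → track 32.1°, groundspeed 102.9 kt
Leg 2: heading 82.2°; drift +7.8° → track 90.0°, groundspeed 117.7 kt
Leg 3: heading 339.2°; drift -0.8° → track 338.4°, groundspeed 98.2 kt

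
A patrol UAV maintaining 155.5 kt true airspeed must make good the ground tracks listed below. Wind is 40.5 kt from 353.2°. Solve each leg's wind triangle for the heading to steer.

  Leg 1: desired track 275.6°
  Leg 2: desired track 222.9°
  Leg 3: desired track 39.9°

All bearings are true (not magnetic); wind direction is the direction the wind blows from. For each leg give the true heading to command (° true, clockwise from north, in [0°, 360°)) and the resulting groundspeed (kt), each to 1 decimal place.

Leg 1: heading=290.3°, groundspeed=141.7 kt
Leg 2: heading=234.4°, groundspeed=178.6 kt
Leg 3: heading=29.0°, groundspeed=124.9 kt

Leg 1: desired track 275.6°; wind correction +14.7° → command heading 290.3°, groundspeed 141.7 kt
Leg 2: desired track 222.9°; wind correction +11.5° → command heading 234.4°, groundspeed 178.6 kt
Leg 3: desired track 39.9°; wind correction -10.9° → command heading 29.0°, groundspeed 124.9 kt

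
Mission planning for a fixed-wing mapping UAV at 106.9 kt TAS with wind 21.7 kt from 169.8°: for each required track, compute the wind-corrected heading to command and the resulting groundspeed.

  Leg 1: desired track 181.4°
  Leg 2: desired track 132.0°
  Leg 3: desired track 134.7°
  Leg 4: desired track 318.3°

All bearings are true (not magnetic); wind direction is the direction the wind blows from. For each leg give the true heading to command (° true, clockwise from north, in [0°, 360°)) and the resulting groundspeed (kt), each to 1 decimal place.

Leg 1: heading=179.1°, groundspeed=85.6 kt
Leg 2: heading=139.1°, groundspeed=88.9 kt
Leg 3: heading=141.4°, groundspeed=88.4 kt
Leg 4: heading=312.2°, groundspeed=124.8 kt

Leg 1: desired track 181.4°; wind correction -2.3° → command heading 179.1°, groundspeed 85.6 kt
Leg 2: desired track 132.0°; wind correction +7.1° → command heading 139.1°, groundspeed 88.9 kt
Leg 3: desired track 134.7°; wind correction +6.7° → command heading 141.4°, groundspeed 88.4 kt
Leg 4: desired track 318.3°; wind correction -6.1° → command heading 312.2°, groundspeed 124.8 kt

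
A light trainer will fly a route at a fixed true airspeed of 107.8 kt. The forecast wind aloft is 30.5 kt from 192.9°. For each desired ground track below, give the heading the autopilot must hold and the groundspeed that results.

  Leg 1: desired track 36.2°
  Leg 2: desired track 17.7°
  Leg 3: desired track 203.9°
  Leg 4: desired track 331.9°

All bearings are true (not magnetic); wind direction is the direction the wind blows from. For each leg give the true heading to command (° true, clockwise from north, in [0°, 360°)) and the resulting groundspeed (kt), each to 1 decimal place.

Leg 1: desired track 36.2°; wind correction +6.4° → command heading 42.6°, groundspeed 135.1 kt
Leg 2: desired track 17.7°; wind correction +1.4° → command heading 19.1°, groundspeed 138.2 kt
Leg 3: desired track 203.9°; wind correction -3.1° → command heading 200.8°, groundspeed 77.7 kt
Leg 4: desired track 331.9°; wind correction -10.7° → command heading 321.2°, groundspeed 128.9 kt

Leg 1: heading=42.6°, groundspeed=135.1 kt
Leg 2: heading=19.1°, groundspeed=138.2 kt
Leg 3: heading=200.8°, groundspeed=77.7 kt
Leg 4: heading=321.2°, groundspeed=128.9 kt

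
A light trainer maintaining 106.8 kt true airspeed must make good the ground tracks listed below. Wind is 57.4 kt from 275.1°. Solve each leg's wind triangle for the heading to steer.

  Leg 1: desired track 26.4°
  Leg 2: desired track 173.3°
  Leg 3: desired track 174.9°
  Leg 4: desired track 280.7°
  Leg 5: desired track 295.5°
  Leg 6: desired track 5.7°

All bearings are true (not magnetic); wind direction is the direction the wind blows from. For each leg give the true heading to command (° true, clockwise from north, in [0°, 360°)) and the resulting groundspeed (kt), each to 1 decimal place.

Leg 1: heading=356.4°, groundspeed=113.3 kt
Leg 2: heading=205.0°, groundspeed=102.6 kt
Leg 3: heading=206.8°, groundspeed=100.8 kt
Leg 4: heading=277.7°, groundspeed=49.5 kt
Leg 5: heading=284.7°, groundspeed=51.1 kt
Leg 6: heading=333.2°, groundspeed=90.7 kt

Leg 1: desired track 26.4°; wind correction -30.0° → command heading 356.4°, groundspeed 113.3 kt
Leg 2: desired track 173.3°; wind correction +31.7° → command heading 205.0°, groundspeed 102.6 kt
Leg 3: desired track 174.9°; wind correction +31.9° → command heading 206.8°, groundspeed 100.8 kt
Leg 4: desired track 280.7°; wind correction -3.0° → command heading 277.7°, groundspeed 49.5 kt
Leg 5: desired track 295.5°; wind correction -10.8° → command heading 284.7°, groundspeed 51.1 kt
Leg 6: desired track 5.7°; wind correction -32.5° → command heading 333.2°, groundspeed 90.7 kt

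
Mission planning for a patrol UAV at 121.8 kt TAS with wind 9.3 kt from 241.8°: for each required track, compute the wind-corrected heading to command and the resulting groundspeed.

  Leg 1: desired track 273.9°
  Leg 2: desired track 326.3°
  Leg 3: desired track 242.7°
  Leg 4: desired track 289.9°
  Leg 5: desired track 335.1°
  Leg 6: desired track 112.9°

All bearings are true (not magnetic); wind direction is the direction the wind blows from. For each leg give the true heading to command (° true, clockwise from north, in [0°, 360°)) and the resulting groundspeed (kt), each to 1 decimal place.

Leg 1: heading=271.6°, groundspeed=113.8 kt
Leg 2: heading=321.9°, groundspeed=120.6 kt
Leg 3: heading=242.6°, groundspeed=112.5 kt
Leg 4: heading=286.6°, groundspeed=115.4 kt
Leg 5: heading=330.7°, groundspeed=122.0 kt
Leg 6: heading=116.3°, groundspeed=127.4 kt

Leg 1: desired track 273.9°; wind correction -2.3° → command heading 271.6°, groundspeed 113.8 kt
Leg 2: desired track 326.3°; wind correction -4.4° → command heading 321.9°, groundspeed 120.6 kt
Leg 3: desired track 242.7°; wind correction -0.1° → command heading 242.6°, groundspeed 112.5 kt
Leg 4: desired track 289.9°; wind correction -3.3° → command heading 286.6°, groundspeed 115.4 kt
Leg 5: desired track 335.1°; wind correction -4.4° → command heading 330.7°, groundspeed 122.0 kt
Leg 6: desired track 112.9°; wind correction +3.4° → command heading 116.3°, groundspeed 127.4 kt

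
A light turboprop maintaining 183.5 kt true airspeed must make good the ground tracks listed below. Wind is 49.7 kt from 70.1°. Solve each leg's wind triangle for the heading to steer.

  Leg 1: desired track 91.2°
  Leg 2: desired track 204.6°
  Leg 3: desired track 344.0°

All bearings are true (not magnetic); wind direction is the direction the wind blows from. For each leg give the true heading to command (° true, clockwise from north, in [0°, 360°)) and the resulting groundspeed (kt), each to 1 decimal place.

Leg 1: heading=85.6°, groundspeed=136.3 kt
Leg 2: heading=193.5°, groundspeed=214.9 kt
Leg 3: heading=359.7°, groundspeed=173.3 kt

Leg 1: desired track 91.2°; wind correction -5.6° → command heading 85.6°, groundspeed 136.3 kt
Leg 2: desired track 204.6°; wind correction -11.1° → command heading 193.5°, groundspeed 214.9 kt
Leg 3: desired track 344.0°; wind correction +15.7° → command heading 359.7°, groundspeed 173.3 kt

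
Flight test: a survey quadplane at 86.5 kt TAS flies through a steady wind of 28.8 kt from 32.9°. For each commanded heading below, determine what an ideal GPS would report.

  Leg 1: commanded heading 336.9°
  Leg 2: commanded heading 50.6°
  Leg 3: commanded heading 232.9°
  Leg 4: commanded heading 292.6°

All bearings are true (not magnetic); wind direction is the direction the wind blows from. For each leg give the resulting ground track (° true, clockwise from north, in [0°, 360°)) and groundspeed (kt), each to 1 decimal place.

Leg 1: heading 336.9°; drift -18.7° → track 318.2°, groundspeed 74.3 kt
Leg 2: heading 50.6°; drift +8.4° → track 59.0°, groundspeed 59.7 kt
Leg 3: heading 232.9°; drift -5.0° → track 227.9°, groundspeed 114.0 kt
Leg 4: heading 292.6°; drift -17.2° → track 275.4°, groundspeed 95.9 kt

Leg 1: track=318.2°, groundspeed=74.3 kt
Leg 2: track=59.0°, groundspeed=59.7 kt
Leg 3: track=227.9°, groundspeed=114.0 kt
Leg 4: track=275.4°, groundspeed=95.9 kt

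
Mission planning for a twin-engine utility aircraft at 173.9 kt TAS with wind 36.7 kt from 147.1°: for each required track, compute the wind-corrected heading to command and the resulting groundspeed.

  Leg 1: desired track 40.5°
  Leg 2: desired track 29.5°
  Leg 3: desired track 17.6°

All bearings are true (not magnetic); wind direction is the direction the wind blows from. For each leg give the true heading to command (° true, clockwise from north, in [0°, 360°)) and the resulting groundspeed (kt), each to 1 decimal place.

Leg 1: desired track 40.5°; wind correction +11.7° → command heading 52.2°, groundspeed 180.8 kt
Leg 2: desired track 29.5°; wind correction +10.8° → command heading 40.3°, groundspeed 187.8 kt
Leg 3: desired track 17.6°; wind correction +9.4° → command heading 27.0°, groundspeed 194.9 kt

Leg 1: heading=52.2°, groundspeed=180.8 kt
Leg 2: heading=40.3°, groundspeed=187.8 kt
Leg 3: heading=27.0°, groundspeed=194.9 kt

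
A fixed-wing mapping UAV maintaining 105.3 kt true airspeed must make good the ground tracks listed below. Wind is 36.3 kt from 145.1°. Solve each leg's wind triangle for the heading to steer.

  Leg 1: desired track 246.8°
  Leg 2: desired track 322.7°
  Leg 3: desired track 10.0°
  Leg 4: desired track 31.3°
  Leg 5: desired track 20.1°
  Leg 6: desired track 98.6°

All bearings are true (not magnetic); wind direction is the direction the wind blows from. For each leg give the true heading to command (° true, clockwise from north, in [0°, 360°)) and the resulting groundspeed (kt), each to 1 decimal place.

Leg 1: heading=227.1°, groundspeed=106.5 kt
Leg 2: heading=321.9°, groundspeed=141.6 kt
Leg 3: heading=24.1°, groundspeed=127.8 kt
Leg 4: heading=49.7°, groundspeed=114.6 kt
Leg 5: heading=36.5°, groundspeed=121.8 kt
Leg 6: heading=113.1°, groundspeed=77.0 kt

Leg 1: desired track 246.8°; wind correction -19.7° → command heading 227.1°, groundspeed 106.5 kt
Leg 2: desired track 322.7°; wind correction -0.8° → command heading 321.9°, groundspeed 141.6 kt
Leg 3: desired track 10.0°; wind correction +14.1° → command heading 24.1°, groundspeed 127.8 kt
Leg 4: desired track 31.3°; wind correction +18.4° → command heading 49.7°, groundspeed 114.6 kt
Leg 5: desired track 20.1°; wind correction +16.4° → command heading 36.5°, groundspeed 121.8 kt
Leg 6: desired track 98.6°; wind correction +14.5° → command heading 113.1°, groundspeed 77.0 kt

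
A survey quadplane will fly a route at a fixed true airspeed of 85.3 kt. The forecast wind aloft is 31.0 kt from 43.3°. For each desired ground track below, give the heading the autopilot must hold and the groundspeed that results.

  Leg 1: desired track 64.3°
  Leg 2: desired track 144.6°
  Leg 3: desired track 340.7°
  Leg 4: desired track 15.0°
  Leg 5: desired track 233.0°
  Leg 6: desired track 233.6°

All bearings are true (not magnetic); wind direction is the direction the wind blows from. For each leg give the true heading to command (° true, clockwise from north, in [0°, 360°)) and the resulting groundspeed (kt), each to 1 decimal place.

Leg 1: desired track 64.3°; wind correction -7.5° → command heading 56.8°, groundspeed 55.6 kt
Leg 2: desired track 144.6°; wind correction -20.9° → command heading 123.7°, groundspeed 85.8 kt
Leg 3: desired track 340.7°; wind correction +18.8° → command heading 359.5°, groundspeed 66.5 kt
Leg 4: desired track 15.0°; wind correction +9.9° → command heading 24.9°, groundspeed 56.7 kt
Leg 5: desired track 233.0°; wind correction +3.5° → command heading 236.5°, groundspeed 115.7 kt
Leg 6: desired track 233.6°; wind correction +3.7° → command heading 237.3°, groundspeed 115.6 kt

Leg 1: heading=56.8°, groundspeed=55.6 kt
Leg 2: heading=123.7°, groundspeed=85.8 kt
Leg 3: heading=359.5°, groundspeed=66.5 kt
Leg 4: heading=24.9°, groundspeed=56.7 kt
Leg 5: heading=236.5°, groundspeed=115.7 kt
Leg 6: heading=237.3°, groundspeed=115.6 kt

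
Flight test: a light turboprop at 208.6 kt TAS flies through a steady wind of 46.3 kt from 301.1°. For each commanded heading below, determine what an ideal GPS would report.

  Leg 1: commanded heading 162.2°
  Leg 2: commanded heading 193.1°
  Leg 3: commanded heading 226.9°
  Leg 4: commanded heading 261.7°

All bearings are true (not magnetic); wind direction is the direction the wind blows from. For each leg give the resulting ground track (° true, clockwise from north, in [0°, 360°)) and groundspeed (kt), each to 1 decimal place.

Leg 1: track=155.1°, groundspeed=245.4 kt
Leg 2: track=181.9°, groundspeed=227.2 kt
Leg 3: track=214.1°, groundspeed=201.0 kt
Leg 4: track=252.0°, groundspeed=175.3 kt

Leg 1: heading 162.2°; drift -7.1° → track 155.1°, groundspeed 245.4 kt
Leg 2: heading 193.1°; drift -11.2° → track 181.9°, groundspeed 227.2 kt
Leg 3: heading 226.9°; drift -12.8° → track 214.1°, groundspeed 201.0 kt
Leg 4: heading 261.7°; drift -9.7° → track 252.0°, groundspeed 175.3 kt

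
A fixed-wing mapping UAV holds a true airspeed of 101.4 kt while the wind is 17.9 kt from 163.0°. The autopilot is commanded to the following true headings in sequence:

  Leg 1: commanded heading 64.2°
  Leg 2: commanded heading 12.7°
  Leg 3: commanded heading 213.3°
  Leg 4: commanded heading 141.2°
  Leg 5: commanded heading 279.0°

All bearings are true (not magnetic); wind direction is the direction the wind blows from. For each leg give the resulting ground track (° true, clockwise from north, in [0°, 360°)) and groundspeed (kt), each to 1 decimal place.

Leg 1: heading 64.2°; drift -9.6° → track 54.6°, groundspeed 105.6 kt
Leg 2: heading 12.7°; drift -4.3° → track 8.4°, groundspeed 117.3 kt
Leg 3: heading 213.3°; drift +8.7° → track 222.0°, groundspeed 91.0 kt
Leg 4: heading 141.2°; drift -4.5° → track 136.7°, groundspeed 85.0 kt
Leg 5: heading 279.0°; drift +8.4° → track 287.4°, groundspeed 110.4 kt

Leg 1: track=54.6°, groundspeed=105.6 kt
Leg 2: track=8.4°, groundspeed=117.3 kt
Leg 3: track=222.0°, groundspeed=91.0 kt
Leg 4: track=136.7°, groundspeed=85.0 kt
Leg 5: track=287.4°, groundspeed=110.4 kt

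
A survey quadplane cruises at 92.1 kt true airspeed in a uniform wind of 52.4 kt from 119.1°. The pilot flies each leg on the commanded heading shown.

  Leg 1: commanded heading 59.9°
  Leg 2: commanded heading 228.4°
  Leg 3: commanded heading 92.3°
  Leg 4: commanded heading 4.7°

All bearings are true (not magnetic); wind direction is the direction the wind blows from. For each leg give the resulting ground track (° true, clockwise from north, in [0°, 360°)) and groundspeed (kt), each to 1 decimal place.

Leg 1: heading 59.9°; drift -34.6° → track 25.3°, groundspeed 79.3 kt
Leg 2: heading 228.4°; drift +24.3° → track 252.7°, groundspeed 120.1 kt
Leg 3: heading 92.3°; drift -27.5° → track 64.8°, groundspeed 51.1 kt
Leg 4: heading 4.7°; drift -22.8° → track 341.9°, groundspeed 123.4 kt

Leg 1: track=25.3°, groundspeed=79.3 kt
Leg 2: track=252.7°, groundspeed=120.1 kt
Leg 3: track=64.8°, groundspeed=51.1 kt
Leg 4: track=341.9°, groundspeed=123.4 kt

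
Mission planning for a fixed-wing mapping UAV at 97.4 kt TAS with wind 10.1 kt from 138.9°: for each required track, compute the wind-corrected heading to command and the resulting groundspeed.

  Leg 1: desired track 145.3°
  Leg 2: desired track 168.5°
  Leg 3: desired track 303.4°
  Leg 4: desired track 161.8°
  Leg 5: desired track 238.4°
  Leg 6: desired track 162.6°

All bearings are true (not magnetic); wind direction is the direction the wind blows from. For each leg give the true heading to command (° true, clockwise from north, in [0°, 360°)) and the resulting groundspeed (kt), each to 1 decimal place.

Leg 1: desired track 145.3°; wind correction -0.7° → command heading 144.6°, groundspeed 87.4 kt
Leg 2: desired track 168.5°; wind correction -2.9° → command heading 165.6°, groundspeed 88.5 kt
Leg 3: desired track 303.4°; wind correction -1.6° → command heading 301.8°, groundspeed 107.1 kt
Leg 4: desired track 161.8°; wind correction -2.3° → command heading 159.5°, groundspeed 88.0 kt
Leg 5: desired track 238.4°; wind correction -5.9° → command heading 232.5°, groundspeed 98.6 kt
Leg 6: desired track 162.6°; wind correction -2.4° → command heading 160.2°, groundspeed 88.1 kt

Leg 1: heading=144.6°, groundspeed=87.4 kt
Leg 2: heading=165.6°, groundspeed=88.5 kt
Leg 3: heading=301.8°, groundspeed=107.1 kt
Leg 4: heading=159.5°, groundspeed=88.0 kt
Leg 5: heading=232.5°, groundspeed=98.6 kt
Leg 6: heading=160.2°, groundspeed=88.1 kt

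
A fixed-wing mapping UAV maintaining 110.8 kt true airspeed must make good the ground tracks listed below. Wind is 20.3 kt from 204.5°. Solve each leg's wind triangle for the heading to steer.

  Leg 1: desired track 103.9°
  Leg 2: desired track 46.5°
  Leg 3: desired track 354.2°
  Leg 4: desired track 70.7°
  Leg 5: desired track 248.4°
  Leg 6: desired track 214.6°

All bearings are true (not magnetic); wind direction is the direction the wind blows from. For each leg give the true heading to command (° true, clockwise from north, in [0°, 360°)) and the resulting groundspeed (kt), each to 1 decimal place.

Leg 1: heading=114.3°, groundspeed=112.7 kt
Leg 2: heading=50.4°, groundspeed=129.4 kt
Leg 3: heading=348.9°, groundspeed=127.9 kt
Leg 4: heading=78.3°, groundspeed=123.9 kt
Leg 5: heading=241.1°, groundspeed=95.3 kt
Leg 6: heading=212.8°, groundspeed=90.8 kt

Leg 1: desired track 103.9°; wind correction +10.4° → command heading 114.3°, groundspeed 112.7 kt
Leg 2: desired track 46.5°; wind correction +3.9° → command heading 50.4°, groundspeed 129.4 kt
Leg 3: desired track 354.2°; wind correction -5.3° → command heading 348.9°, groundspeed 127.9 kt
Leg 4: desired track 70.7°; wind correction +7.6° → command heading 78.3°, groundspeed 123.9 kt
Leg 5: desired track 248.4°; wind correction -7.3° → command heading 241.1°, groundspeed 95.3 kt
Leg 6: desired track 214.6°; wind correction -1.8° → command heading 212.8°, groundspeed 90.8 kt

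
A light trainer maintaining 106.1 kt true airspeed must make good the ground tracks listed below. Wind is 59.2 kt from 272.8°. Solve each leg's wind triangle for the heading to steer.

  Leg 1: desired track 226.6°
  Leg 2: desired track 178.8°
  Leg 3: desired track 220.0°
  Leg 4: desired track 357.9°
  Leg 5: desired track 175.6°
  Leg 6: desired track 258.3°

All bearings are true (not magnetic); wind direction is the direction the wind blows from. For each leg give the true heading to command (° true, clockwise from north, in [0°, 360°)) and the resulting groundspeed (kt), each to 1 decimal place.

Leg 1: heading=250.3°, groundspeed=56.1 kt
Leg 2: heading=212.6°, groundspeed=92.3 kt
Leg 3: heading=246.4°, groundspeed=59.3 kt
Leg 4: heading=324.1°, groundspeed=83.1 kt
Leg 5: heading=209.2°, groundspeed=95.8 kt
Leg 6: heading=266.3°, groundspeed=47.7 kt

Leg 1: desired track 226.6°; wind correction +23.7° → command heading 250.3°, groundspeed 56.1 kt
Leg 2: desired track 178.8°; wind correction +33.8° → command heading 212.6°, groundspeed 92.3 kt
Leg 3: desired track 220.0°; wind correction +26.4° → command heading 246.4°, groundspeed 59.3 kt
Leg 4: desired track 357.9°; wind correction -33.8° → command heading 324.1°, groundspeed 83.1 kt
Leg 5: desired track 175.6°; wind correction +33.6° → command heading 209.2°, groundspeed 95.8 kt
Leg 6: desired track 258.3°; wind correction +8.0° → command heading 266.3°, groundspeed 47.7 kt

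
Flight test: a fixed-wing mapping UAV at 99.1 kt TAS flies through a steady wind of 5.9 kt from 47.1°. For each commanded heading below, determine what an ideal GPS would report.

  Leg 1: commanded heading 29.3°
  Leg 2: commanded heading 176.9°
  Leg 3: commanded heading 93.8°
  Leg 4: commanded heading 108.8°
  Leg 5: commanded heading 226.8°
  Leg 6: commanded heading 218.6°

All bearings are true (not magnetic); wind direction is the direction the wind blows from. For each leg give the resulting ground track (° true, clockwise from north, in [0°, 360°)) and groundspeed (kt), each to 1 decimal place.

Leg 1: track=28.2°, groundspeed=93.5 kt
Leg 2: track=179.4°, groundspeed=103.0 kt
Leg 3: track=96.4°, groundspeed=95.2 kt
Leg 4: track=111.9°, groundspeed=96.4 kt
Leg 5: track=226.8°, groundspeed=105.0 kt
Leg 6: track=219.1°, groundspeed=104.9 kt

Leg 1: heading 29.3°; drift -1.1° → track 28.2°, groundspeed 93.5 kt
Leg 2: heading 176.9°; drift +2.5° → track 179.4°, groundspeed 103.0 kt
Leg 3: heading 93.8°; drift +2.6° → track 96.4°, groundspeed 95.2 kt
Leg 4: heading 108.8°; drift +3.1° → track 111.9°, groundspeed 96.4 kt
Leg 5: heading 226.8°; drift +0.0° → track 226.8°, groundspeed 105.0 kt
Leg 6: heading 218.6°; drift +0.5° → track 219.1°, groundspeed 104.9 kt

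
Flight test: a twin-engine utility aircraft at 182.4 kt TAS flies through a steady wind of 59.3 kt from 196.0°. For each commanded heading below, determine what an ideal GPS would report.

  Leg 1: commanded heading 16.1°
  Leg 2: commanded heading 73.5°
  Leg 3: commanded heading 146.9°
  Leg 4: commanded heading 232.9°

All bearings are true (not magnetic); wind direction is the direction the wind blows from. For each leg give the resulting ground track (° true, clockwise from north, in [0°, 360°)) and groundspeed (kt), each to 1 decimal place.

Leg 1: track=16.1°, groundspeed=241.7 kt
Leg 2: track=60.4°, groundspeed=220.0 kt
Leg 3: track=129.6°, groundspeed=150.4 kt
Leg 4: track=247.7°, groundspeed=139.6 kt

Leg 1: heading 16.1°; drift +0.0° → track 16.1°, groundspeed 241.7 kt
Leg 2: heading 73.5°; drift -13.1° → track 60.4°, groundspeed 220.0 kt
Leg 3: heading 146.9°; drift -17.3° → track 129.6°, groundspeed 150.4 kt
Leg 4: heading 232.9°; drift +14.8° → track 247.7°, groundspeed 139.6 kt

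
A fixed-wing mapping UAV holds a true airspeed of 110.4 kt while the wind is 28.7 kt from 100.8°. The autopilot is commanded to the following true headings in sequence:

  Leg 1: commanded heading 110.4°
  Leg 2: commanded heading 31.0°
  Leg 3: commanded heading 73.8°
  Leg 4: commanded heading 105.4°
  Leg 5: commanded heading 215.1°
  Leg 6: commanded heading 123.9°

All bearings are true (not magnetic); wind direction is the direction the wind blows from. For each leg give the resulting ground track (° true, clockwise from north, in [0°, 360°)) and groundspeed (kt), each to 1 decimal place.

Leg 1: heading 110.4°; drift +3.3° → track 113.7°, groundspeed 82.2 kt
Leg 2: heading 31.0°; drift -15.0° → track 16.0°, groundspeed 104.0 kt
Leg 3: heading 73.8°; drift -8.7° → track 65.1°, groundspeed 85.8 kt
Leg 4: heading 105.4°; drift +1.6° → track 107.0°, groundspeed 81.8 kt
Leg 5: heading 215.1°; drift +12.1° → track 227.2°, groundspeed 125.0 kt
Leg 6: heading 123.9°; drift +7.6° → track 131.5°, groundspeed 84.8 kt

Leg 1: track=113.7°, groundspeed=82.2 kt
Leg 2: track=16.0°, groundspeed=104.0 kt
Leg 3: track=65.1°, groundspeed=85.8 kt
Leg 4: track=107.0°, groundspeed=81.8 kt
Leg 5: track=227.2°, groundspeed=125.0 kt
Leg 6: track=131.5°, groundspeed=84.8 kt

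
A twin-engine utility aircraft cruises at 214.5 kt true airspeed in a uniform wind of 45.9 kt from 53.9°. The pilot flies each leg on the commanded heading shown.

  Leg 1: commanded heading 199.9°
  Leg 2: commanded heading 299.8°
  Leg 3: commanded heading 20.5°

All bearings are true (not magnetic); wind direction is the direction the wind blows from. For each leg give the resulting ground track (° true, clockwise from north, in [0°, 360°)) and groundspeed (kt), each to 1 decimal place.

Leg 1: heading 199.9°; drift +5.8° → track 205.7°, groundspeed 253.9 kt
Leg 2: heading 299.8°; drift -10.2° → track 289.6°, groundspeed 237.0 kt
Leg 3: heading 20.5°; drift -8.2° → track 12.3°, groundspeed 178.0 kt

Leg 1: track=205.7°, groundspeed=253.9 kt
Leg 2: track=289.6°, groundspeed=237.0 kt
Leg 3: track=12.3°, groundspeed=178.0 kt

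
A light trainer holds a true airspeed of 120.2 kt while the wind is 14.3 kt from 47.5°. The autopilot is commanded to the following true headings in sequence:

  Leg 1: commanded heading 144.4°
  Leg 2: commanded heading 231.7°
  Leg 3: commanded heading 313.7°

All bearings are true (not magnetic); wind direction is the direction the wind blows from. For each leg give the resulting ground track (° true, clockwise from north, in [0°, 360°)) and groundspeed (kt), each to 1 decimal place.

Leg 1: track=151.0°, groundspeed=122.7 kt
Leg 2: track=231.3°, groundspeed=134.5 kt
Leg 3: track=307.0°, groundspeed=122.0 kt

Leg 1: heading 144.4°; drift +6.6° → track 151.0°, groundspeed 122.7 kt
Leg 2: heading 231.7°; drift -0.4° → track 231.3°, groundspeed 134.5 kt
Leg 3: heading 313.7°; drift -6.7° → track 307.0°, groundspeed 122.0 kt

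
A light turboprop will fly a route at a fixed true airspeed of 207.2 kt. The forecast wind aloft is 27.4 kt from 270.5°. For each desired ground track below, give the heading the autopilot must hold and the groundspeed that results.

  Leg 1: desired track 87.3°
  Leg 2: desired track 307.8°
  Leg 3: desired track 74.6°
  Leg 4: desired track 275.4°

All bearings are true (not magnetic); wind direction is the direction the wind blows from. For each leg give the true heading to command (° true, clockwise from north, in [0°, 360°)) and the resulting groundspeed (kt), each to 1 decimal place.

Leg 1: heading=86.9°, groundspeed=234.6 kt
Leg 2: heading=303.2°, groundspeed=184.7 kt
Leg 3: heading=72.5°, groundspeed=233.4 kt
Leg 4: heading=274.8°, groundspeed=179.9 kt

Leg 1: desired track 87.3°; wind correction -0.4° → command heading 86.9°, groundspeed 234.6 kt
Leg 2: desired track 307.8°; wind correction -4.6° → command heading 303.2°, groundspeed 184.7 kt
Leg 3: desired track 74.6°; wind correction -2.1° → command heading 72.5°, groundspeed 233.4 kt
Leg 4: desired track 275.4°; wind correction -0.6° → command heading 274.8°, groundspeed 179.9 kt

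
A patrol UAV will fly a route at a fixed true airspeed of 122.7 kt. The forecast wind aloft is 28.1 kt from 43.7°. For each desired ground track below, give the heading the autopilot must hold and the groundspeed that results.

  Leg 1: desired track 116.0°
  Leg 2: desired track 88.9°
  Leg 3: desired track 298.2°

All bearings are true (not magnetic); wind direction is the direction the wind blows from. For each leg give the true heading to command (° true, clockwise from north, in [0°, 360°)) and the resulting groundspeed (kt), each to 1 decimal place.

Leg 1: heading=103.4°, groundspeed=111.2 kt
Leg 2: heading=79.5°, groundspeed=101.3 kt
Leg 3: heading=310.9°, groundspeed=127.2 kt

Leg 1: desired track 116.0°; wind correction -12.6° → command heading 103.4°, groundspeed 111.2 kt
Leg 2: desired track 88.9°; wind correction -9.4° → command heading 79.5°, groundspeed 101.3 kt
Leg 3: desired track 298.2°; wind correction +12.7° → command heading 310.9°, groundspeed 127.2 kt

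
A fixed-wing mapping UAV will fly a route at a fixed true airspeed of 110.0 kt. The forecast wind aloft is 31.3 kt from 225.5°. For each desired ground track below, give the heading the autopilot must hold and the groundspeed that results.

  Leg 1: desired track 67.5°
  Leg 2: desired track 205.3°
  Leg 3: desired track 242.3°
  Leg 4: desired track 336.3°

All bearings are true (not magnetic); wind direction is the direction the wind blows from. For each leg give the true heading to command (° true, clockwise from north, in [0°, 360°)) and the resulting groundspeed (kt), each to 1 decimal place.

Leg 1: desired track 67.5°; wind correction +6.1° → command heading 73.6°, groundspeed 138.4 kt
Leg 2: desired track 205.3°; wind correction +5.6° → command heading 210.9°, groundspeed 80.1 kt
Leg 3: desired track 242.3°; wind correction -4.7° → command heading 237.6°, groundspeed 79.7 kt
Leg 4: desired track 336.3°; wind correction -15.4° → command heading 320.9°, groundspeed 117.2 kt

Leg 1: heading=73.6°, groundspeed=138.4 kt
Leg 2: heading=210.9°, groundspeed=80.1 kt
Leg 3: heading=237.6°, groundspeed=79.7 kt
Leg 4: heading=320.9°, groundspeed=117.2 kt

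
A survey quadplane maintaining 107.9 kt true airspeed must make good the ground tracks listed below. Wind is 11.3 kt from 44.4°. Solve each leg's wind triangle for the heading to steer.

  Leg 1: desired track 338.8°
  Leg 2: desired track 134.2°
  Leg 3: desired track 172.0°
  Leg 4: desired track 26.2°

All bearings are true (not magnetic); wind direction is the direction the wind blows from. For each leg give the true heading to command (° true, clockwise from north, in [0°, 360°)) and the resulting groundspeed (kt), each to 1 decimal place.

Leg 1: heading=344.3°, groundspeed=102.7 kt
Leg 2: heading=128.2°, groundspeed=107.3 kt
Leg 3: heading=167.2°, groundspeed=114.4 kt
Leg 4: heading=28.1°, groundspeed=97.1 kt

Leg 1: desired track 338.8°; wind correction +5.5° → command heading 344.3°, groundspeed 102.7 kt
Leg 2: desired track 134.2°; wind correction -6.0° → command heading 128.2°, groundspeed 107.3 kt
Leg 3: desired track 172.0°; wind correction -4.8° → command heading 167.2°, groundspeed 114.4 kt
Leg 4: desired track 26.2°; wind correction +1.9° → command heading 28.1°, groundspeed 97.1 kt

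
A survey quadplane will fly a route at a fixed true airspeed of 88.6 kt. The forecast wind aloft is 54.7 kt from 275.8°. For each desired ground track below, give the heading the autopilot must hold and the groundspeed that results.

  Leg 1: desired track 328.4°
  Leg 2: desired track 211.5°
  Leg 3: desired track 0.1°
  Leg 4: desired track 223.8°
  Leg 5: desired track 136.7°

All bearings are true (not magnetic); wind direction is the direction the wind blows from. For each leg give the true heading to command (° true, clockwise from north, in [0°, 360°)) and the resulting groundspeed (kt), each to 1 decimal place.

Leg 1: desired track 328.4°; wind correction -29.4° → command heading 299.0°, groundspeed 44.0 kt
Leg 2: desired track 211.5°; wind correction +33.8° → command heading 245.3°, groundspeed 49.9 kt
Leg 3: desired track 0.1°; wind correction -37.9° → command heading 322.2°, groundspeed 64.5 kt
Leg 4: desired track 223.8°; wind correction +29.1° → command heading 252.9°, groundspeed 43.7 kt
Leg 5: desired track 136.7°; wind correction +23.8° → command heading 160.5°, groundspeed 122.4 kt

Leg 1: heading=299.0°, groundspeed=44.0 kt
Leg 2: heading=245.3°, groundspeed=49.9 kt
Leg 3: heading=322.2°, groundspeed=64.5 kt
Leg 4: heading=252.9°, groundspeed=43.7 kt
Leg 5: heading=160.5°, groundspeed=122.4 kt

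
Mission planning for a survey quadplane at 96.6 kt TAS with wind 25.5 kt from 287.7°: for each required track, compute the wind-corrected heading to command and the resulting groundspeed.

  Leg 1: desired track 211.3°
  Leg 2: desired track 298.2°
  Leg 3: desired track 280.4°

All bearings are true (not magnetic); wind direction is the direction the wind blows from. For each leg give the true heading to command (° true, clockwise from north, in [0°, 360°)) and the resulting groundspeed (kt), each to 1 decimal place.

Leg 1: heading=226.2°, groundspeed=87.4 kt
Leg 2: heading=295.4°, groundspeed=71.4 kt
Leg 3: heading=282.3°, groundspeed=71.3 kt

Leg 1: desired track 211.3°; wind correction +14.9° → command heading 226.2°, groundspeed 87.4 kt
Leg 2: desired track 298.2°; wind correction -2.8° → command heading 295.4°, groundspeed 71.4 kt
Leg 3: desired track 280.4°; wind correction +1.9° → command heading 282.3°, groundspeed 71.3 kt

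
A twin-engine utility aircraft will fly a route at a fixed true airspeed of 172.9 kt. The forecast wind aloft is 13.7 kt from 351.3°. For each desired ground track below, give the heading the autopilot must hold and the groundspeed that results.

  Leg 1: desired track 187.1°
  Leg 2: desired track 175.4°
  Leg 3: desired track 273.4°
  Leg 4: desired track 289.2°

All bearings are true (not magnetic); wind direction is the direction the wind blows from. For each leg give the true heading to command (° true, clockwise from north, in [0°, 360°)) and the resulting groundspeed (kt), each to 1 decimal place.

Leg 1: desired track 187.1°; wind correction +1.2° → command heading 188.3°, groundspeed 186.0 kt
Leg 2: desired track 175.4°; wind correction +0.3° → command heading 175.7°, groundspeed 186.6 kt
Leg 3: desired track 273.4°; wind correction +4.4° → command heading 277.8°, groundspeed 169.5 kt
Leg 4: desired track 289.2°; wind correction +4.0° → command heading 293.2°, groundspeed 166.1 kt

Leg 1: heading=188.3°, groundspeed=186.0 kt
Leg 2: heading=175.7°, groundspeed=186.6 kt
Leg 3: heading=277.8°, groundspeed=169.5 kt
Leg 4: heading=293.2°, groundspeed=166.1 kt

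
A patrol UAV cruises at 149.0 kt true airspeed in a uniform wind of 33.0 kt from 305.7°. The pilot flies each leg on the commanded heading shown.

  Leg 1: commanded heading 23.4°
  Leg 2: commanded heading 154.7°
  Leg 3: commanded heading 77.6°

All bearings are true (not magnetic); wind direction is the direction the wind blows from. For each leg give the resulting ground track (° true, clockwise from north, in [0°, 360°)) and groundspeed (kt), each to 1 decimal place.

Leg 1: heading 23.4°; drift +12.8° → track 36.2°, groundspeed 145.6 kt
Leg 2: heading 154.7°; drift -5.1° → track 149.6°, groundspeed 178.6 kt
Leg 3: heading 77.6°; drift +8.2° → track 85.8°, groundspeed 172.8 kt

Leg 1: track=36.2°, groundspeed=145.6 kt
Leg 2: track=149.6°, groundspeed=178.6 kt
Leg 3: track=85.8°, groundspeed=172.8 kt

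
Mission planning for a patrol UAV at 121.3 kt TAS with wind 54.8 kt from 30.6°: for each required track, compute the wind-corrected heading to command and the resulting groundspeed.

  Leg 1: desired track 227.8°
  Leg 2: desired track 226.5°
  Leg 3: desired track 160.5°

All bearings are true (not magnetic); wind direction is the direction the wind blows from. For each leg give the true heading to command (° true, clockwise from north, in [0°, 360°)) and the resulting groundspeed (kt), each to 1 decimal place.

Leg 1: heading=235.5°, groundspeed=172.6 kt
Leg 2: heading=233.6°, groundspeed=173.1 kt
Leg 3: heading=140.2°, groundspeed=148.9 kt

Leg 1: desired track 227.8°; wind correction +7.7° → command heading 235.5°, groundspeed 172.6 kt
Leg 2: desired track 226.5°; wind correction +7.1° → command heading 233.6°, groundspeed 173.1 kt
Leg 3: desired track 160.5°; wind correction -20.3° → command heading 140.2°, groundspeed 148.9 kt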